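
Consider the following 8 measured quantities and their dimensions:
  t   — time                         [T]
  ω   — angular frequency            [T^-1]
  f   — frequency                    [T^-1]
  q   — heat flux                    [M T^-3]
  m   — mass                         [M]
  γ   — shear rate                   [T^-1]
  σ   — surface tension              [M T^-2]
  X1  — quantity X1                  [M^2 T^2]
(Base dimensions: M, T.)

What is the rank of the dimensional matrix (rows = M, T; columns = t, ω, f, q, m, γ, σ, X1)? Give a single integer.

Dimensional matrix (M×T by t×ω×f×q×m×γ×σ×X1):
  M: [ 0  0  0  1  1  0  1  2]
  T: [ 1 -1 -1 -3  0 -1 -2  2]
Row reduction gives pivot columns t,q; rank = 2

2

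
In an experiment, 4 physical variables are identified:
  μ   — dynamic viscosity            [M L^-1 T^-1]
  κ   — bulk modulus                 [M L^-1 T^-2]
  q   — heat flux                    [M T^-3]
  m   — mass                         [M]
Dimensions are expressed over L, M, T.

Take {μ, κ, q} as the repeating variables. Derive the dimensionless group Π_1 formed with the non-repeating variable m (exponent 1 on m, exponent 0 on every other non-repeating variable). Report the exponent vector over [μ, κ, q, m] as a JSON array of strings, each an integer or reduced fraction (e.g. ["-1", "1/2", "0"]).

Write exponents as rows L,M,T / cols μ,κ,q,m:
  L: [-1 -1  0  0]
  M: [ 1  1  1  1]
  T: [-1 -2 -3  0]
RREF → pivots at {μ,κ,q} ⇒ r = 3
Repeat: μ,κ,q; free: m
RREF:
  r0: [   1    0    0    3]
  r1: [   0    1    0   -3]
  r2: [   0    0    1    1]
Fix exponent of m at 1; solve each RREF row for its pivot's exponent:
  r0: exp(μ) + (3)·1 = 0 ⇒ exp(μ) = -3
  r1: exp(κ) + (-3)·1 = 0 ⇒ exp(κ) = 3
  r2: exp(q) + (1)·1 = 0 ⇒ exp(q) = -1
Π_1 = μ^-3 · κ^3 · q^-1 · m

["-3", "3", "-1", "1"]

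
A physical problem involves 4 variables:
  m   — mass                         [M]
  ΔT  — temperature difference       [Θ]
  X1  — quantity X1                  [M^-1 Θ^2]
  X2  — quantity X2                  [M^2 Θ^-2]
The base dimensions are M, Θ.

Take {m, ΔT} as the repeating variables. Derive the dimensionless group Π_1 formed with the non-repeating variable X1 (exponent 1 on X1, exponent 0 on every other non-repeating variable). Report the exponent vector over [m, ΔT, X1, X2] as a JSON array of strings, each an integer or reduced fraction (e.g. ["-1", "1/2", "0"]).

["1", "-2", "1", "0"]

Dimensional matrix (M×Θ by m×ΔT×X1×X2):
  M: [ 1  0 -1  2]
  Θ: [ 0  1  2 -2]
RREF → pivots at {m,ΔT} ⇒ r = 2
Repeat: m,ΔT; free: X1,X2
RREF:
  r0: [   1    0   -1    2]
  r1: [   0    1    2   -2]
Fix exponent of X1 at 1, X2 at 0; solve each RREF row for its pivot's exponent:
  r0: exp(m) + (-1)·1 = 0 ⇒ exp(m) = 1
  r1: exp(ΔT) + (2)·1 = 0 ⇒ exp(ΔT) = -2
Π_1 = m · ΔT^-2 · X1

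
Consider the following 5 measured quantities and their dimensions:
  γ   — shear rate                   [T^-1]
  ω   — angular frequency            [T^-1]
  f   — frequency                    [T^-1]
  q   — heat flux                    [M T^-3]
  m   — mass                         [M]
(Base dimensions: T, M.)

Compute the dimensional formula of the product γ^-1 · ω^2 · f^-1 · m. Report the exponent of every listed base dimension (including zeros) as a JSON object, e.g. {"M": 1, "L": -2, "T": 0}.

{"T": 0, "M": 1}

Dimensional matrix (T×M by γ×ω×f×q×m):
  T: [-1 -1 -1 -3  0]
  M: [ 0  0  0  1  1]
  [T]: (-1)·-1+(2)·-1+(-1)·-1+(1)·0 = 0
  [M]: (-1)·0+(2)·0+(-1)·0+(1)·1 = 1
⇒ M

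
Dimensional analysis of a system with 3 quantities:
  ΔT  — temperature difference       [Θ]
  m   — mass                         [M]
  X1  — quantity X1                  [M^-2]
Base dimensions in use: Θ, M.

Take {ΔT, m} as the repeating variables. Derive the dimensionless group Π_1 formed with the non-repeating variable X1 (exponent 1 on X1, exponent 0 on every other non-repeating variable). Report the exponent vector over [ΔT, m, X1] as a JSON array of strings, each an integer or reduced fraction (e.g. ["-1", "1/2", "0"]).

Dimensional matrix (Θ×M by ΔT×m×X1):
  Θ: [ 1  0  0]
  M: [ 0  1 -2]
Row reduction gives pivot columns ΔT,m; rank = 2
Pivot set = {ΔT,m}, free = {X1}
RREF:
  r0: [   1    0    0]
  r1: [   0    1   -2]
Fix exponent of X1 at 1; solve each RREF row for its pivot's exponent:
  r0: exp(ΔT) + (0)·1 = 0 ⇒ exp(ΔT) = 0
  r1: exp(m) + (-2)·1 = 0 ⇒ exp(m) = 2
Π_1 = m^2 · X1

["0", "2", "1"]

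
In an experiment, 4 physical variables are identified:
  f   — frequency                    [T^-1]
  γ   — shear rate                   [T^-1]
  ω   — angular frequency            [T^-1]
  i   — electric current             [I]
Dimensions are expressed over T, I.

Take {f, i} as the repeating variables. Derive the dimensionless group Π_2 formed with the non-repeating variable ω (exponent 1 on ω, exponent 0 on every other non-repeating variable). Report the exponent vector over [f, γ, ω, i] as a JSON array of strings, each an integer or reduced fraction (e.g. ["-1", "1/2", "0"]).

Write exponents as rows T,I / cols f,γ,ω,i:
  T: [-1 -1 -1  0]
  I: [ 0  0  0  1]
Echelon form has 2 nonzero rows (pivots: f,i)
Pivot set = {f,i}, free = {γ,ω}
RREF:
  r0: [   1    1    1    0]
  r1: [   0    0    0    1]
Fix exponent of ω at 1, γ at 0; solve each RREF row for its pivot's exponent:
  r0: exp(f) + (1)·1 = 0 ⇒ exp(f) = -1
  r1: exp(i) + (0)·1 = 0 ⇒ exp(i) = 0
Π_2 = f^-1 · ω

["-1", "0", "1", "0"]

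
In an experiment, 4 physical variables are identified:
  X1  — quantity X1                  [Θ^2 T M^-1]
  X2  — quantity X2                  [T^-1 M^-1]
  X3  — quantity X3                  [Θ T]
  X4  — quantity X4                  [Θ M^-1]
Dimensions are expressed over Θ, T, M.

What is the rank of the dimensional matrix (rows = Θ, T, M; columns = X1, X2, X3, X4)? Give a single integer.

2

Exponent matrix [Θ,T,M] × [X1,X2,X3,X4]:
  Θ: [ 2  0  1  1]
  T: [ 1 -1  1  0]
  M: [-1 -1  0 -1]
Row reduction gives pivot columns X1,X2; rank = 2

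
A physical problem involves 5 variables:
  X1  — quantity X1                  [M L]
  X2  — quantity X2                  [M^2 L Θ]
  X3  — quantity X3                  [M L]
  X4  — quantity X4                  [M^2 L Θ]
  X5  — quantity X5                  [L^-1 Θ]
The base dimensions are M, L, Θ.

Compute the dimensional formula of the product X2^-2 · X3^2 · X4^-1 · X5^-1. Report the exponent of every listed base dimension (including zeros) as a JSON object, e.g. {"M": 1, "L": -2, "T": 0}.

Exponent matrix [M,L,Θ] × [X1,X2,X3,X4,X5]:
  M: [ 1  2  1  2  0]
  L: [ 1  1  1  1 -1]
  Θ: [ 0  1  0  1  1]
  [M]: (-2)·2+(2)·1+(-1)·2+(-1)·0 = -4
  [L]: (-2)·1+(2)·1+(-1)·1+(-1)·-1 = 0
  [Θ]: (-2)·1+(2)·0+(-1)·1+(-1)·1 = -4
⇒ M^-4 Θ^-4

{"M": -4, "L": 0, "Θ": -4}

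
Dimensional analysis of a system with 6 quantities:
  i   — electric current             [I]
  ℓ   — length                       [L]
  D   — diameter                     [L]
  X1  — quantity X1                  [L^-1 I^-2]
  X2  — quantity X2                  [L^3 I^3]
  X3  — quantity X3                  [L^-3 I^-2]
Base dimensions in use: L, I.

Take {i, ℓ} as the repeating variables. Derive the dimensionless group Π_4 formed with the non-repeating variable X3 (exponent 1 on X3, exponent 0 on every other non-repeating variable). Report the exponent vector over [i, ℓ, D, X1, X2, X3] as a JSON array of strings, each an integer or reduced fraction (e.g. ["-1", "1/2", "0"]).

["2", "3", "0", "0", "0", "1"]

Dimensional matrix (L×I by i×ℓ×D×X1×X2×X3):
  L: [ 0  1  1 -1  3 -3]
  I: [ 1  0  0 -2  3 -2]
Echelon form has 2 nonzero rows (pivots: i,ℓ)
Pivot set = {i,ℓ}, free = {D,X1,X2,X3}
RREF:
  r0: [   1    0    0   -2    3   -2]
  r1: [   0    1    1   -1    3   -3]
Fix exponent of X3 at 1, D at 0, X1 at 0, X2 at 0; solve each RREF row for its pivot's exponent:
  r0: exp(i) + (-2)·1 = 0 ⇒ exp(i) = 2
  r1: exp(ℓ) + (-3)·1 = 0 ⇒ exp(ℓ) = 3
Π_4 = i^2 · ℓ^3 · X3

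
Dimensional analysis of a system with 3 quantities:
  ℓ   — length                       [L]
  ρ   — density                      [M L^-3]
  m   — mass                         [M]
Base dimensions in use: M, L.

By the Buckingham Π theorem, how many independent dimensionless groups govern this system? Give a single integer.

1

Exponent matrix [M,L] × [ℓ,ρ,m]:
  M: [ 0  1  1]
  L: [ 1 -3  0]
RREF → pivots at {ℓ,ρ} ⇒ r = 2
n=3, r=2 ⇒ 1 dimensionless group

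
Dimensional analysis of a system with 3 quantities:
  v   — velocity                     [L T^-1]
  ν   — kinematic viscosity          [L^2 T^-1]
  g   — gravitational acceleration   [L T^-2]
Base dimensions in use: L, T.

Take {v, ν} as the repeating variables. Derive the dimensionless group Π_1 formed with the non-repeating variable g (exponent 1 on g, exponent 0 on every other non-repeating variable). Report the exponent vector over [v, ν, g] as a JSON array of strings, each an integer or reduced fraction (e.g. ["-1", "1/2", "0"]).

["-3", "1", "1"]

Write exponents as rows L,T / cols v,ν,g:
  L: [ 1  2  1]
  T: [-1 -1 -2]
RREF → pivots at {v,ν} ⇒ r = 2
Repeat: v,ν; free: g
RREF:
  r0: [   1    0    3]
  r1: [   0    1   -1]
Fix exponent of g at 1; solve each RREF row for its pivot's exponent:
  r0: exp(v) + (3)·1 = 0 ⇒ exp(v) = -3
  r1: exp(ν) + (-1)·1 = 0 ⇒ exp(ν) = 1
Π_1 = v^-3 · ν · g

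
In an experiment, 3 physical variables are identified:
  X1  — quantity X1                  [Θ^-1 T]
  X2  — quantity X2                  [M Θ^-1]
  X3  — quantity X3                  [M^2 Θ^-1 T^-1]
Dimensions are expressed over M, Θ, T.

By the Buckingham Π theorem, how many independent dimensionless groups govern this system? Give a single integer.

Write exponents as rows M,Θ,T / cols X1,X2,X3:
  M: [ 0  1  2]
  Θ: [-1 -1 -1]
  T: [ 1  0 -1]
RREF → pivots at {X1,X2} ⇒ r = 2
Π count = n − r = 3 − 2 = 1

1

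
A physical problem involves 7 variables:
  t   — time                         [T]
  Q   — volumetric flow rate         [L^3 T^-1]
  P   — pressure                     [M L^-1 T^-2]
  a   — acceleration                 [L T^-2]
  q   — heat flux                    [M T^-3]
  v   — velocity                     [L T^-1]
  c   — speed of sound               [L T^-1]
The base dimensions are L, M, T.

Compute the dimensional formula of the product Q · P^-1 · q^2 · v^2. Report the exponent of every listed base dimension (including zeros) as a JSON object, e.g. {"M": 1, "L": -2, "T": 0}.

Dimensional matrix (L×M×T by t×Q×P×a×q×v×c):
  L: [ 0  3 -1  1  0  1  1]
  M: [ 0  0  1  0  1  0  0]
  T: [ 1 -1 -2 -2 -3 -1 -1]
  [L]: (1)·3+(-1)·-1+(2)·0+(2)·1 = 6
  [M]: (1)·0+(-1)·1+(2)·1+(2)·0 = 1
  [T]: (1)·-1+(-1)·-2+(2)·-3+(2)·-1 = -7
⇒ L^6 M T^-7

{"L": 6, "M": 1, "T": -7}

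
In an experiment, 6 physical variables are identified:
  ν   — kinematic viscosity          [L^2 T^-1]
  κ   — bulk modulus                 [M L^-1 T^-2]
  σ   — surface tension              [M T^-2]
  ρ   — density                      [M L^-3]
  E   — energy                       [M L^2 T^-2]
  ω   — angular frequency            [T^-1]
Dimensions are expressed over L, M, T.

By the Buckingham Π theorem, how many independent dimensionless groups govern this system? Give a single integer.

3

Write exponents as rows L,M,T / cols ν,κ,σ,ρ,E,ω:
  L: [ 2 -1  0 -3  2  0]
  M: [ 0  1  1  1  1  0]
  T: [-1 -2 -2  0 -2 -1]
Row reduction gives pivot columns ν,κ,σ; rank = 3
Π count = n − r = 6 − 3 = 3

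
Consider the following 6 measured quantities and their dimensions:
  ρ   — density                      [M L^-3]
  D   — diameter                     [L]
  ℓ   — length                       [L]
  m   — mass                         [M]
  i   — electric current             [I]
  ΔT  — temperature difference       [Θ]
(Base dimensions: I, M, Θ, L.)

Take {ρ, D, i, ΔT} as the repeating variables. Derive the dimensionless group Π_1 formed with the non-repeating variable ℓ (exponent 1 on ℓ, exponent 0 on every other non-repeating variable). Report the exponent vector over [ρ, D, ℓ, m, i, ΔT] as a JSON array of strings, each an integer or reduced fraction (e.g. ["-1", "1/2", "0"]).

["0", "-1", "1", "0", "0", "0"]

Dimensional matrix (I×M×Θ×L by ρ×D×ℓ×m×i×ΔT):
  I: [ 0  0  0  0  1  0]
  M: [ 1  0  0  1  0  0]
  Θ: [ 0  0  0  0  0  1]
  L: [-3  1  1  0  0  0]
Row reduction gives pivot columns ρ,D,i,ΔT; rank = 4
Repeat: ρ,D,i,ΔT; free: ℓ,m
RREF:
  r0: [   1    0    0    1    0    0]
  r1: [   0    1    1    3    0    0]
  r2: [   0    0    0    0    1    0]
  r3: [   0    0    0    0    0    1]
Fix exponent of ℓ at 1, m at 0; solve each RREF row for its pivot's exponent:
  r0: exp(ρ) + (0)·1 = 0 ⇒ exp(ρ) = 0
  r1: exp(D) + (1)·1 = 0 ⇒ exp(D) = -1
  r2: exp(i) + (0)·1 = 0 ⇒ exp(i) = 0
  r3: exp(ΔT) + (0)·1 = 0 ⇒ exp(ΔT) = 0
Π_1 = D^-1 · ℓ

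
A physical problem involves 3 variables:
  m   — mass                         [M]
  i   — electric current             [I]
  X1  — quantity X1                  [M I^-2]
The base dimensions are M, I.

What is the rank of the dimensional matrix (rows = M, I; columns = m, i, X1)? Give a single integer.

2

Write exponents as rows M,I / cols m,i,X1:
  M: [ 1  0  1]
  I: [ 0  1 -2]
Row reduction gives pivot columns m,i; rank = 2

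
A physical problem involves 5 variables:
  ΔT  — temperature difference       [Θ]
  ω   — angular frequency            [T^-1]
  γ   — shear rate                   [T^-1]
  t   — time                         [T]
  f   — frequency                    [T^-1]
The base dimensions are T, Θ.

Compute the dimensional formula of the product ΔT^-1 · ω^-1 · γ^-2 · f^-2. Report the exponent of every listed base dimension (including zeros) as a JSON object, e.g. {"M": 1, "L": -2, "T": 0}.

Dimensional matrix (T×Θ by ΔT×ω×γ×t×f):
  T: [ 0 -1 -1  1 -1]
  Θ: [ 1  0  0  0  0]
  [T]: (-1)·0+(-1)·-1+(-2)·-1+(-2)·-1 = 5
  [Θ]: (-1)·1+(-1)·0+(-2)·0+(-2)·0 = -1
⇒ T^5 Θ^-1

{"T": 5, "Θ": -1}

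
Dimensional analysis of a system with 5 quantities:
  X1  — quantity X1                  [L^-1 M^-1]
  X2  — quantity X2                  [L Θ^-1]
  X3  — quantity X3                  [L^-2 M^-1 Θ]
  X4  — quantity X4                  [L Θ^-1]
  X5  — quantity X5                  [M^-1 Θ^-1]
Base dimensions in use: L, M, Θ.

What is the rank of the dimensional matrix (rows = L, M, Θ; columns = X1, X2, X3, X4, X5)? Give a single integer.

Exponent matrix [L,M,Θ] × [X1,X2,X3,X4,X5]:
  L: [-1  1 -2  1  0]
  M: [-1  0 -1  0 -1]
  Θ: [ 0 -1  1 -1 -1]
Echelon form has 2 nonzero rows (pivots: X1,X2)

2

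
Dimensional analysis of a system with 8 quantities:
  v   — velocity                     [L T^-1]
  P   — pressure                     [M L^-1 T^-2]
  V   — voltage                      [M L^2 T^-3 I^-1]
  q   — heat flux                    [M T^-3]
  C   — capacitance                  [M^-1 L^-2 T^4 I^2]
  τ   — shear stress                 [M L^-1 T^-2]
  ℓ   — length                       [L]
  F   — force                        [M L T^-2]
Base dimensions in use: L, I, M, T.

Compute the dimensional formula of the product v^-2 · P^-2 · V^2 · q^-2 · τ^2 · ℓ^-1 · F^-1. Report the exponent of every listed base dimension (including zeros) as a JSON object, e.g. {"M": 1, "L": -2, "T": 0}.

{"L": 0, "I": -2, "M": -1, "T": 4}

Write exponents as rows L,I,M,T / cols v,P,V,q,C,τ,ℓ,F:
  L: [ 1 -1  2  0 -2 -1  1  1]
  I: [ 0  0 -1  0  2  0  0  0]
  M: [ 0  1  1  1 -1  1  0  1]
  T: [-1 -2 -3 -3  4 -2  0 -2]
  [L]: (-2)·1+(-2)·-1+(2)·2+(-2)·0+(2)·-1+(-1)·1+(-1)·1 = 0
  [I]: (-2)·0+(-2)·0+(2)·-1+(-2)·0+(2)·0+(-1)·0+(-1)·0 = -2
  [M]: (-2)·0+(-2)·1+(2)·1+(-2)·1+(2)·1+(-1)·0+(-1)·1 = -1
  [T]: (-2)·-1+(-2)·-2+(2)·-3+(-2)·-3+(2)·-2+(-1)·0+(-1)·-2 = 4
⇒ I^-2 M^-1 T^4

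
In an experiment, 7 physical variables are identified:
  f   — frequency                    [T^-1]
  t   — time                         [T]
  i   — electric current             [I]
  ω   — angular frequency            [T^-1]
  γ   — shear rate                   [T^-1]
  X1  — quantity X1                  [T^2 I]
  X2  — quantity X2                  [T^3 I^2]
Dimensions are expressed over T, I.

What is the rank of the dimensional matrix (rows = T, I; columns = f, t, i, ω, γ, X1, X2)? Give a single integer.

2

Dimensional matrix (T×I by f×t×i×ω×γ×X1×X2):
  T: [-1  1  0 -1 -1  2  3]
  I: [ 0  0  1  0  0  1  2]
Row reduction gives pivot columns f,i; rank = 2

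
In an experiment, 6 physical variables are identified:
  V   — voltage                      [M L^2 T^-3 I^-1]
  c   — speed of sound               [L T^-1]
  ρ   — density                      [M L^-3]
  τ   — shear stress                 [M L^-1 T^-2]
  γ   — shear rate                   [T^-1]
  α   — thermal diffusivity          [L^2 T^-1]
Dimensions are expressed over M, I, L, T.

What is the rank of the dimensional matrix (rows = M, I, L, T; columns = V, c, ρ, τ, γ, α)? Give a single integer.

4

Write exponents as rows M,I,L,T / cols V,c,ρ,τ,γ,α:
  M: [ 1  0  1  1  0  0]
  I: [-1  0  0  0  0  0]
  L: [ 2  1 -3 -1  0  2]
  T: [-3 -1  0 -2 -1 -1]
RREF → pivots at {V,c,ρ,γ} ⇒ r = 4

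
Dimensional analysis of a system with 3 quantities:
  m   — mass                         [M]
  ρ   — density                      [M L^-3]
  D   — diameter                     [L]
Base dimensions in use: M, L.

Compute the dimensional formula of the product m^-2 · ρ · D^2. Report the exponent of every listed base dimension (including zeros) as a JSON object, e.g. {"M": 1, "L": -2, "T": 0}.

{"M": -1, "L": -1}

Dimensional matrix (M×L by m×ρ×D):
  M: [ 1  1  0]
  L: [ 0 -3  1]
  [M]: (-2)·1+(1)·1+(2)·0 = -1
  [L]: (-2)·0+(1)·-3+(2)·1 = -1
⇒ M^-1 L^-1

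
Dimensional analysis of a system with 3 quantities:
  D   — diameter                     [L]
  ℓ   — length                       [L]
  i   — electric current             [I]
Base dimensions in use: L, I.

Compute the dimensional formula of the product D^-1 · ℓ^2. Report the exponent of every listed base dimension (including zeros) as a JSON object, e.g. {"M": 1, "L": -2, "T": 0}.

{"L": 1, "I": 0}

Exponent matrix [L,I] × [D,ℓ,i]:
  L: [ 1  1  0]
  I: [ 0  0  1]
  [L]: (-1)·1+(2)·1 = 1
  [I]: (-1)·0+(2)·0 = 0
⇒ L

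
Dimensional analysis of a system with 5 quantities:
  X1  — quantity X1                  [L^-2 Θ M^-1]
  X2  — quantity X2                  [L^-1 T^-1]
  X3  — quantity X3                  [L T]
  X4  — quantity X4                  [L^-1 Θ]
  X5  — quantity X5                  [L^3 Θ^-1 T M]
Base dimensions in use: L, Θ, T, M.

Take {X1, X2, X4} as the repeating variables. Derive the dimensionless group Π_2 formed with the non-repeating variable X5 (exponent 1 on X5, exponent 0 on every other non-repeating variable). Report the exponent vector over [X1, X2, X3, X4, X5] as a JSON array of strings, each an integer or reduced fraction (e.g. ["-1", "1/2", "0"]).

["1", "1", "0", "0", "1"]

Exponent matrix [L,Θ,T,M] × [X1,X2,X3,X4,X5]:
  L: [-2 -1  1 -1  3]
  Θ: [ 1  0  0  1 -1]
  T: [ 0 -1  1  0  1]
  M: [-1  0  0  0  1]
Echelon form has 3 nonzero rows (pivots: X1,X2,X4)
Repeat: X1,X2,X4; free: X3,X5
RREF:
  r0: [   1    0    0    0   -1]
  r1: [   0    1   -1    0   -1]
  r2: [   0    0    0    1    0]
  r3: [   0    0    0    0    0]
Fix exponent of X5 at 1, X3 at 0; solve each RREF row for its pivot's exponent:
  r0: exp(X1) + (-1)·1 = 0 ⇒ exp(X1) = 1
  r1: exp(X2) + (-1)·1 = 0 ⇒ exp(X2) = 1
  r2: exp(X4) + (0)·1 = 0 ⇒ exp(X4) = 0
Π_2 = X1 · X2 · X5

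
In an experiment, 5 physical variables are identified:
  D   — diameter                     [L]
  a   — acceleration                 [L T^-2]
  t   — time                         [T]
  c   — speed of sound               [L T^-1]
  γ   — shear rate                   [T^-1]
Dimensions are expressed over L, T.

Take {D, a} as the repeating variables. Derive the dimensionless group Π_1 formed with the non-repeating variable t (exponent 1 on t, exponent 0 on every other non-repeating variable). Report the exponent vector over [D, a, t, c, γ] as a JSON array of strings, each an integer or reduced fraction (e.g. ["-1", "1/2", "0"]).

Exponent matrix [L,T] × [D,a,t,c,γ]:
  L: [ 1  1  0  1  0]
  T: [ 0 -2  1 -1 -1]
RREF → pivots at {D,a} ⇒ r = 2
Repeat: D,a; free: t,c,γ
RREF:
  r0: [   1    0  1/2  1/2 -1/2]
  r1: [   0    1 -1/2  1/2  1/2]
Fix exponent of t at 1, c at 0, γ at 0; solve each RREF row for its pivot's exponent:
  r0: exp(D) + (1/2)·1 = 0 ⇒ exp(D) = -1/2
  r1: exp(a) + (-1/2)·1 = 0 ⇒ exp(a) = 1/2
Π_1 = D^(-1/2) · a^(1/2) · t

["-1/2", "1/2", "1", "0", "0"]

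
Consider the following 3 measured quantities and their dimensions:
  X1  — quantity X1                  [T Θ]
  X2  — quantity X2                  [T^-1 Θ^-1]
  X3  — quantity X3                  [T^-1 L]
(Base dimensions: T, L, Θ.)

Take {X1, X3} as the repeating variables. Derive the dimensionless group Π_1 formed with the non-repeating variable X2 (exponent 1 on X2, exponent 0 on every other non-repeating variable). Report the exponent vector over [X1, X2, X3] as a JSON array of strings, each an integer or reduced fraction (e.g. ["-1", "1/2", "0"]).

Write exponents as rows T,L,Θ / cols X1,X2,X3:
  T: [ 1 -1 -1]
  L: [ 0  0  1]
  Θ: [ 1 -1  0]
Row reduction gives pivot columns X1,X3; rank = 2
Repeat: X1,X3; free: X2
RREF:
  r0: [   1   -1    0]
  r1: [   0    0    1]
  r2: [   0    0    0]
Fix exponent of X2 at 1; solve each RREF row for its pivot's exponent:
  r0: exp(X1) + (-1)·1 = 0 ⇒ exp(X1) = 1
  r1: exp(X3) + (0)·1 = 0 ⇒ exp(X3) = 0
Π_1 = X1 · X2

["1", "1", "0"]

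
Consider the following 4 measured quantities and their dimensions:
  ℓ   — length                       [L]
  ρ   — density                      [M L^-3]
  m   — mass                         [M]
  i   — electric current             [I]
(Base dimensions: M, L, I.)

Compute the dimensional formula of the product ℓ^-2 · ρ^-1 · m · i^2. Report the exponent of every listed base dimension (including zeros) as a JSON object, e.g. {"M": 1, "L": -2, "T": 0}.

Dimensional matrix (M×L×I by ℓ×ρ×m×i):
  M: [ 0  1  1  0]
  L: [ 1 -3  0  0]
  I: [ 0  0  0  1]
  [M]: (-2)·0+(-1)·1+(1)·1+(2)·0 = 0
  [L]: (-2)·1+(-1)·-3+(1)·0+(2)·0 = 1
  [I]: (-2)·0+(-1)·0+(1)·0+(2)·1 = 2
⇒ L I^2

{"M": 0, "L": 1, "I": 2}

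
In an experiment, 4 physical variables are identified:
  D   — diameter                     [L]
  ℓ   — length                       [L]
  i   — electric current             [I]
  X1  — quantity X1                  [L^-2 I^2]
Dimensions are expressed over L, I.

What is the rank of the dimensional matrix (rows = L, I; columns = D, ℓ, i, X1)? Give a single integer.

Write exponents as rows L,I / cols D,ℓ,i,X1:
  L: [ 1  1  0 -2]
  I: [ 0  0  1  2]
Echelon form has 2 nonzero rows (pivots: D,i)

2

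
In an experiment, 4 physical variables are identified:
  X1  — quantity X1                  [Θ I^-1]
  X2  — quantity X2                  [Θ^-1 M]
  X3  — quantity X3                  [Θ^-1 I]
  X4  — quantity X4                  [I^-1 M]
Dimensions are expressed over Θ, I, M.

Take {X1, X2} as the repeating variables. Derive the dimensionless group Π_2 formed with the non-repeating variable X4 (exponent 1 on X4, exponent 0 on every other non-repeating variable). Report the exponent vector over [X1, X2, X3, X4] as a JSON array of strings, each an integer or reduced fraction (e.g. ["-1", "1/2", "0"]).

Dimensional matrix (Θ×I×M by X1×X2×X3×X4):
  Θ: [ 1 -1 -1  0]
  I: [-1  0  1 -1]
  M: [ 0  1  0  1]
Echelon form has 2 nonzero rows (pivots: X1,X2)
Repeat: X1,X2; free: X3,X4
RREF:
  r0: [   1    0   -1    1]
  r1: [   0    1    0    1]
  r2: [   0    0    0    0]
Fix exponent of X4 at 1, X3 at 0; solve each RREF row for its pivot's exponent:
  r0: exp(X1) + (1)·1 = 0 ⇒ exp(X1) = -1
  r1: exp(X2) + (1)·1 = 0 ⇒ exp(X2) = -1
Π_2 = X1^-1 · X2^-1 · X4

["-1", "-1", "0", "1"]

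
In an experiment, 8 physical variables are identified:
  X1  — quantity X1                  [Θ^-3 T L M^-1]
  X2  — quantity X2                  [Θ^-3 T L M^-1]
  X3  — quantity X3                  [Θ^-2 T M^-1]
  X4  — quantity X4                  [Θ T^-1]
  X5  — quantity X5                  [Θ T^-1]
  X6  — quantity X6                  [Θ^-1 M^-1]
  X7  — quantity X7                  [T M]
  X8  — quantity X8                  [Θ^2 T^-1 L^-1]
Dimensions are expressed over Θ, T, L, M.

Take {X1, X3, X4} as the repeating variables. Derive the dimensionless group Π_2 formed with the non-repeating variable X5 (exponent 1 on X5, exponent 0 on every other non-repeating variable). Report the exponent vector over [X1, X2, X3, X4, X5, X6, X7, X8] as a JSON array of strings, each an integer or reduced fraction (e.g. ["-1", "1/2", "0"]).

Write exponents as rows Θ,T,L,M / cols X1,X2,X3,X4,X5,X6,X7,X8:
  Θ: [-3 -3 -2  1  1 -1  0  2]
  T: [ 1  1  1 -1 -1  0  1 -1]
  L: [ 1  1  0  0  0  0  0 -1]
  M: [-1 -1 -1  0  0 -1  1  0]
RREF → pivots at {X1,X3,X4} ⇒ r = 3
Pivot set = {X1,X3,X4}, free = {X2,X5,X6,X7,X8}
RREF:
  r0: [   1    1    0    0    0    0    0   -1]
  r1: [   0    0    1    0    0    1   -1    1]
  r2: [   0    0    0    1    1    1   -2    1]
  r3: [   0    0    0    0    0    0    0    0]
Fix exponent of X5 at 1, X2 at 0, X6 at 0, X7 at 0, X8 at 0; solve each RREF row for its pivot's exponent:
  r0: exp(X1) + (0)·1 = 0 ⇒ exp(X1) = 0
  r1: exp(X3) + (0)·1 = 0 ⇒ exp(X3) = 0
  r2: exp(X4) + (1)·1 = 0 ⇒ exp(X4) = -1
Π_2 = X4^-1 · X5

["0", "0", "0", "-1", "1", "0", "0", "0"]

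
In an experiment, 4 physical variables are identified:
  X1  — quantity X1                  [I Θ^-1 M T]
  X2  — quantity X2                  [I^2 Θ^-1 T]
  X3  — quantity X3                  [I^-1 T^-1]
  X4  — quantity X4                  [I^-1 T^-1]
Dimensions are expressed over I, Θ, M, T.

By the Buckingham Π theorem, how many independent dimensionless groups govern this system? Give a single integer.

1

Dimensional matrix (I×Θ×M×T by X1×X2×X3×X4):
  I: [ 1  2 -1 -1]
  Θ: [-1 -1  0  0]
  M: [ 1  0  0  0]
  T: [ 1  1 -1 -1]
Echelon form has 3 nonzero rows (pivots: X1,X2,X3)
n=4, r=3 ⇒ 1 dimensionless group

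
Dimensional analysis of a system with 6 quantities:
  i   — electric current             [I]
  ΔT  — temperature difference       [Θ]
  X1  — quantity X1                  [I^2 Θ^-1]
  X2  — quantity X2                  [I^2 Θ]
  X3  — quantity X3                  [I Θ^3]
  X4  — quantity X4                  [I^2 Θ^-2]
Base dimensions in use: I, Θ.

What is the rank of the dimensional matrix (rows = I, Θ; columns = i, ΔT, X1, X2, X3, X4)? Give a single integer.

2

Write exponents as rows I,Θ / cols i,ΔT,X1,X2,X3,X4:
  I: [ 1  0  2  2  1  2]
  Θ: [ 0  1 -1  1  3 -2]
Echelon form has 2 nonzero rows (pivots: i,ΔT)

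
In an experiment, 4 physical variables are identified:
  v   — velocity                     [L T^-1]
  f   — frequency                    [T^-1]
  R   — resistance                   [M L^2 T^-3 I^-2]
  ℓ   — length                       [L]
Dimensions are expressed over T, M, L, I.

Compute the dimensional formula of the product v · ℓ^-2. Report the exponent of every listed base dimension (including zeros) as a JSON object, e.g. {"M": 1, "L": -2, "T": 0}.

{"T": -1, "M": 0, "L": -1, "I": 0}

Dimensional matrix (T×M×L×I by v×f×R×ℓ):
  T: [-1 -1 -3  0]
  M: [ 0  0  1  0]
  L: [ 1  0  2  1]
  I: [ 0  0 -2  0]
  [T]: (1)·-1+(-2)·0 = -1
  [M]: (1)·0+(-2)·0 = 0
  [L]: (1)·1+(-2)·1 = -1
  [I]: (1)·0+(-2)·0 = 0
⇒ T^-1 L^-1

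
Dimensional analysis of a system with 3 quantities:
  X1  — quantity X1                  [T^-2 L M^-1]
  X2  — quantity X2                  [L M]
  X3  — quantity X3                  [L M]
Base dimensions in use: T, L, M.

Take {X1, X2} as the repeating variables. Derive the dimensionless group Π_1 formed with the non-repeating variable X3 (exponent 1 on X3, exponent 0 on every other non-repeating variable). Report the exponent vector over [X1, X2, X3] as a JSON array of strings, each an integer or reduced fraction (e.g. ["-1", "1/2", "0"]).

["0", "-1", "1"]

Write exponents as rows T,L,M / cols X1,X2,X3:
  T: [-2  0  0]
  L: [ 1  1  1]
  M: [-1  1  1]
Echelon form has 2 nonzero rows (pivots: X1,X2)
Pivot set = {X1,X2}, free = {X3}
RREF:
  r0: [   1    0    0]
  r1: [   0    1    1]
  r2: [   0    0    0]
Fix exponent of X3 at 1; solve each RREF row for its pivot's exponent:
  r0: exp(X1) + (0)·1 = 0 ⇒ exp(X1) = 0
  r1: exp(X2) + (1)·1 = 0 ⇒ exp(X2) = -1
Π_1 = X2^-1 · X3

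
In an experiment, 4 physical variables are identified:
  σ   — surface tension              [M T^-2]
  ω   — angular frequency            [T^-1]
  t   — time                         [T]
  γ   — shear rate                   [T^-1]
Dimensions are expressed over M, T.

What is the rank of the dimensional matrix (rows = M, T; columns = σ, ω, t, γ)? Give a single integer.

2

Dimensional matrix (M×T by σ×ω×t×γ):
  M: [ 1  0  0  0]
  T: [-2 -1  1 -1]
Echelon form has 2 nonzero rows (pivots: σ,ω)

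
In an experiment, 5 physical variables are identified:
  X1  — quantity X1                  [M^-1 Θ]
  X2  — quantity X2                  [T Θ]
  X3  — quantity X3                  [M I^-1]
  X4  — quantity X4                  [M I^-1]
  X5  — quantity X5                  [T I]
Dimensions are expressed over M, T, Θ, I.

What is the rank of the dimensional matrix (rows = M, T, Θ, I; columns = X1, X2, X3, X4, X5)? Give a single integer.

3

Write exponents as rows M,T,Θ,I / cols X1,X2,X3,X4,X5:
  M: [-1  0  1  1  0]
  T: [ 0  1  0  0  1]
  Θ: [ 1  1  0  0  0]
  I: [ 0  0 -1 -1  1]
RREF → pivots at {X1,X2,X3} ⇒ r = 3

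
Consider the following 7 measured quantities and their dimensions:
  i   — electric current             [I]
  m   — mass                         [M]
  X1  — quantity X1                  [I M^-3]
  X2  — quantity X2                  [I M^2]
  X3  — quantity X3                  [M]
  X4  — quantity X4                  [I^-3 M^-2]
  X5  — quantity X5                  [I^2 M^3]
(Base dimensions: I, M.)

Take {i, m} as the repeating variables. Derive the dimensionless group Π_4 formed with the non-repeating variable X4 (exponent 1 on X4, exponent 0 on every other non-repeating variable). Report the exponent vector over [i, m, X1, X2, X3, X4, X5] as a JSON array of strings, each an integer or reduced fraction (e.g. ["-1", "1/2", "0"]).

["3", "2", "0", "0", "0", "1", "0"]

Exponent matrix [I,M] × [i,m,X1,X2,X3,X4,X5]:
  I: [ 1  0  1  1  0 -3  2]
  M: [ 0  1 -3  2  1 -2  3]
RREF → pivots at {i,m} ⇒ r = 2
Repeat: i,m; free: X1,X2,X3,X4,X5
RREF:
  r0: [   1    0    1    1    0   -3    2]
  r1: [   0    1   -3    2    1   -2    3]
Fix exponent of X4 at 1, X1 at 0, X2 at 0, X3 at 0, X5 at 0; solve each RREF row for its pivot's exponent:
  r0: exp(i) + (-3)·1 = 0 ⇒ exp(i) = 3
  r1: exp(m) + (-2)·1 = 0 ⇒ exp(m) = 2
Π_4 = i^3 · m^2 · X4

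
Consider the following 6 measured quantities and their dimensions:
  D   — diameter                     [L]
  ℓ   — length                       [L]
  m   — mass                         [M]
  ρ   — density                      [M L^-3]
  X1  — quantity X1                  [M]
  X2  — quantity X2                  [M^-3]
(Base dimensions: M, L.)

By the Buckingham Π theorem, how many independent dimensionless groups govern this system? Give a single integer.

Exponent matrix [M,L] × [D,ℓ,m,ρ,X1,X2]:
  M: [ 0  0  1  1  1 -3]
  L: [ 1  1  0 -3  0  0]
Row reduction gives pivot columns D,m; rank = 2
n=6, r=2 ⇒ 4 dimensionless groups

4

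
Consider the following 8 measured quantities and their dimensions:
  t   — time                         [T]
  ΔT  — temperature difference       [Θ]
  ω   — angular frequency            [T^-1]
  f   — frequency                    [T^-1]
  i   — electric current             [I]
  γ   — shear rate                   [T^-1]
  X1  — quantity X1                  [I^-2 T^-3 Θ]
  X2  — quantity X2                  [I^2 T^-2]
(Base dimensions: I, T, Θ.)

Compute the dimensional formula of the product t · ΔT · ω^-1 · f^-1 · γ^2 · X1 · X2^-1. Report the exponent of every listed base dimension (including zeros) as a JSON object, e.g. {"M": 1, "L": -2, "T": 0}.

Exponent matrix [I,T,Θ] × [t,ΔT,ω,f,i,γ,X1,X2]:
  I: [ 0  0  0  0  1  0 -2  2]
  T: [ 1  0 -1 -1  0 -1 -3 -2]
  Θ: [ 0  1  0  0  0  0  1  0]
  [I]: (1)·0+(1)·0+(-1)·0+(-1)·0+(2)·0+(1)·-2+(-1)·2 = -4
  [T]: (1)·1+(1)·0+(-1)·-1+(-1)·-1+(2)·-1+(1)·-3+(-1)·-2 = 0
  [Θ]: (1)·0+(1)·1+(-1)·0+(-1)·0+(2)·0+(1)·1+(-1)·0 = 2
⇒ I^-4 Θ^2

{"I": -4, "T": 0, "Θ": 2}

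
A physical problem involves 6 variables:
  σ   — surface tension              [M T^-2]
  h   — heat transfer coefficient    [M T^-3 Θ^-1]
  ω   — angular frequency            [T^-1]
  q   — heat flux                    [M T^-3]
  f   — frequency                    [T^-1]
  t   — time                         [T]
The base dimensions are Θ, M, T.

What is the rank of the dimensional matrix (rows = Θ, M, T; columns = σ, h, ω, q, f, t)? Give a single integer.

Exponent matrix [Θ,M,T] × [σ,h,ω,q,f,t]:
  Θ: [ 0 -1  0  0  0  0]
  M: [ 1  1  0  1  0  0]
  T: [-2 -3 -1 -3 -1  1]
Row reduction gives pivot columns σ,h,ω; rank = 3

3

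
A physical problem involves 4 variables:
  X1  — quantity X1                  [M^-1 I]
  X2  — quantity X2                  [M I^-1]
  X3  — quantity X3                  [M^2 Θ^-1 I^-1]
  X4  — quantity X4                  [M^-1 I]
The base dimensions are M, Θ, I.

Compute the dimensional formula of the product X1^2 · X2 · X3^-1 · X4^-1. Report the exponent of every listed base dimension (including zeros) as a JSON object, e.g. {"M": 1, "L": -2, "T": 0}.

Exponent matrix [M,Θ,I] × [X1,X2,X3,X4]:
  M: [-1  1  2 -1]
  Θ: [ 0  0 -1  0]
  I: [ 1 -1 -1  1]
  [M]: (2)·-1+(1)·1+(-1)·2+(-1)·-1 = -2
  [Θ]: (2)·0+(1)·0+(-1)·-1+(-1)·0 = 1
  [I]: (2)·1+(1)·-1+(-1)·-1+(-1)·1 = 1
⇒ M^-2 Θ I

{"M": -2, "Θ": 1, "I": 1}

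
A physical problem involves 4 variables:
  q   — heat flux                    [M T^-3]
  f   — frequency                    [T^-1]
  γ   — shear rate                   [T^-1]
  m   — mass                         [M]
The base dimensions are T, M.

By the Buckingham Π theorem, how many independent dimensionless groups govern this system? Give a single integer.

Dimensional matrix (T×M by q×f×γ×m):
  T: [-3 -1 -1  0]
  M: [ 1  0  0  1]
Echelon form has 2 nonzero rows (pivots: q,f)
n=4, r=2 ⇒ 2 dimensionless groups

2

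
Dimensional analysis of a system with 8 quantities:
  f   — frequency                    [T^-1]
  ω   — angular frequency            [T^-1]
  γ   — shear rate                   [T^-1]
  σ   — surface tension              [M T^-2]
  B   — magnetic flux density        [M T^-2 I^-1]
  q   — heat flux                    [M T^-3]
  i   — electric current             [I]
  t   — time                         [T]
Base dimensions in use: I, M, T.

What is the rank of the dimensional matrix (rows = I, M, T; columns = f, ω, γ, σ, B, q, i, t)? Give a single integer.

3

Dimensional matrix (I×M×T by f×ω×γ×σ×B×q×i×t):
  I: [ 0  0  0  0 -1  0  1  0]
  M: [ 0  0  0  1  1  1  0  0]
  T: [-1 -1 -1 -2 -2 -3  0  1]
Row reduction gives pivot columns f,σ,B; rank = 3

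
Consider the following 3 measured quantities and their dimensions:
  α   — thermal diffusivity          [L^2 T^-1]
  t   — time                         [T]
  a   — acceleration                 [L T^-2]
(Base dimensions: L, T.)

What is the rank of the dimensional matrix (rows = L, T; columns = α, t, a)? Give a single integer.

2

Write exponents as rows L,T / cols α,t,a:
  L: [ 2  0  1]
  T: [-1  1 -2]
Row reduction gives pivot columns α,t; rank = 2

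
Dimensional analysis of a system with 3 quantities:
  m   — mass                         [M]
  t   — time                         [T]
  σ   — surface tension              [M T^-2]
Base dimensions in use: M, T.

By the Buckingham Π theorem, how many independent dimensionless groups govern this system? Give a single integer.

Write exponents as rows M,T / cols m,t,σ:
  M: [ 1  0  1]
  T: [ 0  1 -2]
RREF → pivots at {m,t} ⇒ r = 2
3 vars − rank 2 = 1 Π group

1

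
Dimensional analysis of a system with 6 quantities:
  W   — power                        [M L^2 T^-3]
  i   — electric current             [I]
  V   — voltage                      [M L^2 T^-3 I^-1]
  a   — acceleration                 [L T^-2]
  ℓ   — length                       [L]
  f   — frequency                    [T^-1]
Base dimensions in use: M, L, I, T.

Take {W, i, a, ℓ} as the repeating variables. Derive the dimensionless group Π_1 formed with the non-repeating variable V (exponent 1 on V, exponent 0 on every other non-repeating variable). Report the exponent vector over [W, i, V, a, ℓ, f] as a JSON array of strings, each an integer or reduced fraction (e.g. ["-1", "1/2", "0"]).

Exponent matrix [M,L,I,T] × [W,i,V,a,ℓ,f]:
  M: [ 1  0  1  0  0  0]
  L: [ 2  0  2  1  1  0]
  I: [ 0  1 -1  0  0  0]
  T: [-3  0 -3 -2  0 -1]
Row reduction gives pivot columns W,i,a,ℓ; rank = 4
Repeat: W,i,a,ℓ; free: V,f
RREF:
  r0: [   1    0    1    0    0    0]
  r1: [   0    1   -1    0    0    0]
  r2: [   0    0    0    1    0  1/2]
  r3: [   0    0    0    0    1 -1/2]
Fix exponent of V at 1, f at 0; solve each RREF row for its pivot's exponent:
  r0: exp(W) + (1)·1 = 0 ⇒ exp(W) = -1
  r1: exp(i) + (-1)·1 = 0 ⇒ exp(i) = 1
  r2: exp(a) + (0)·1 = 0 ⇒ exp(a) = 0
  r3: exp(ℓ) + (0)·1 = 0 ⇒ exp(ℓ) = 0
Π_1 = W^-1 · i · V

["-1", "1", "1", "0", "0", "0"]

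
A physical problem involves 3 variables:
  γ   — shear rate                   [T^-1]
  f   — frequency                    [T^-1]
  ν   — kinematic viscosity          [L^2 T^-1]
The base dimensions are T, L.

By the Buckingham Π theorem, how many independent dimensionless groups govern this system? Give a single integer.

1

Exponent matrix [T,L] × [γ,f,ν]:
  T: [-1 -1 -1]
  L: [ 0  0  2]
Row reduction gives pivot columns γ,ν; rank = 2
3 vars − rank 2 = 1 Π group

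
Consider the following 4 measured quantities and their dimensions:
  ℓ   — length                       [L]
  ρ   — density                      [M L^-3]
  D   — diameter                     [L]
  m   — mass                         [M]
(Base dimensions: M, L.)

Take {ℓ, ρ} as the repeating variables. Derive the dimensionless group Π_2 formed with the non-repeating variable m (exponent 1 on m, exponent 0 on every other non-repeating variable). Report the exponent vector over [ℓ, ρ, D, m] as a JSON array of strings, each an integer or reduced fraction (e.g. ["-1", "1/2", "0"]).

["-3", "-1", "0", "1"]

Dimensional matrix (M×L by ℓ×ρ×D×m):
  M: [ 0  1  0  1]
  L: [ 1 -3  1  0]
Row reduction gives pivot columns ℓ,ρ; rank = 2
Repeat: ℓ,ρ; free: D,m
RREF:
  r0: [   1    0    1    3]
  r1: [   0    1    0    1]
Fix exponent of m at 1, D at 0; solve each RREF row for its pivot's exponent:
  r0: exp(ℓ) + (3)·1 = 0 ⇒ exp(ℓ) = -3
  r1: exp(ρ) + (1)·1 = 0 ⇒ exp(ρ) = -1
Π_2 = ℓ^-3 · ρ^-1 · m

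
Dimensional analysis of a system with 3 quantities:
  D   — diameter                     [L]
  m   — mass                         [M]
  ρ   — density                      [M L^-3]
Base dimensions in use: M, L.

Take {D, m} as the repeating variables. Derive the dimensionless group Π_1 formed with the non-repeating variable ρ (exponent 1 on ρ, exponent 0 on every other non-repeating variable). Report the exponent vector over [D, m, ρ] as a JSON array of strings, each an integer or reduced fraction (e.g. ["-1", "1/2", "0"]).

["3", "-1", "1"]

Write exponents as rows M,L / cols D,m,ρ:
  M: [ 0  1  1]
  L: [ 1  0 -3]
RREF → pivots at {D,m} ⇒ r = 2
Repeat: D,m; free: ρ
RREF:
  r0: [   1    0   -3]
  r1: [   0    1    1]
Fix exponent of ρ at 1; solve each RREF row for its pivot's exponent:
  r0: exp(D) + (-3)·1 = 0 ⇒ exp(D) = 3
  r1: exp(m) + (1)·1 = 0 ⇒ exp(m) = -1
Π_1 = D^3 · m^-1 · ρ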